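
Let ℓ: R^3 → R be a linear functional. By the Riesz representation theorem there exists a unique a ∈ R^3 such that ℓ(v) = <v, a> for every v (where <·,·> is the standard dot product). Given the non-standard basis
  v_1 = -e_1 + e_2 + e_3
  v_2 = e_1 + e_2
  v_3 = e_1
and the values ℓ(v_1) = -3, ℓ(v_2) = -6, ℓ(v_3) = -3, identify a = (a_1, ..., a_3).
a = (-3, -3, -3)

Write a = (a_1, ..., a_3) in the standard basis. For each basis vector v_i, ℓ(v_i) = <v_i, a> is a linear equation in the a_j's. Collect the n equations into a matrix system V a = ℓ, where row i of V is v_i (expressed in the standard basis). Since V is invertible (lower-triangular with 1s on the diagonal, up to permutation), solve by back-substitution:
  V =
[[-1, 1, 1],
 [1, 1, 0],
 [1, 0, 0]]
  V a = (-3, -6, -3)
Solving gives a = (-3, -3, -3).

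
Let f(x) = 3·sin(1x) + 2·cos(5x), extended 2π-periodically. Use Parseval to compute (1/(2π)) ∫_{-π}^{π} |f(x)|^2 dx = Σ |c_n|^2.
Σ |c_n|^2 = 13/2

Expand |f|^2 and use orthogonality of {sin(nx), cos(mx)} on [-π, π]:
  ∫_{-π}^{π} sin(nx)^2 dx = π, ∫ cos(mx)^2 dx = π, and cross terms integrate to 0.
So ∫_{-π}^{π} f(x)^2 dx = 3^2 · π + 2^2 · π = (9 + 4)π.
Divide by 2π: (9 + 4)/2 = 13/2.
By Parseval, this equals Σ |c_n|^2.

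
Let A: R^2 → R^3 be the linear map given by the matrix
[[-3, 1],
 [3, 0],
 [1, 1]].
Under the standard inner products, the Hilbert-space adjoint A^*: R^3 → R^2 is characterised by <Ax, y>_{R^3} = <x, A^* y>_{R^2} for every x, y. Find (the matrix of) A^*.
A^* = A^T =
[[-3, 3, 1],
 [1, 0, 1]]

For real matrices with standard dot products, the defining identity <Ax, y> = <x, A^* y> gives (Ax)^T y = x^T (A^*) y, i.e. x^T A^T y = x^T (A^*) y. Since this holds for all x, y, we must have A^* = A^T. Therefore
A^* =
[[-3, 3, 1],
 [1, 0, 1]].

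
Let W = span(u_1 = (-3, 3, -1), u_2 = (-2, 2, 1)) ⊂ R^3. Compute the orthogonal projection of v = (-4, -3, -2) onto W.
proj_W(v) = (-1/2, 1/2, -2)

Set up U = [u_1 | ... | u_2] ∈ R^(3×2). The projector onto W = col(U) is P = U (U^T U)^(-1) U^T.
Compute U^T U =
  [19, 11]
  [11, 9],
and U^T v = (5, 0).
Solve U^T U · c = U^T v for the coefficients: c = (9/10, -11/10). The projection is proj_W(v) = U c.
Check: (v - proj_W(v)) · u_1 = 0  (should be 0).
Check: (v - proj_W(v)) · u_2 = 0  (should be 0).
Result: proj_W(v) = (-1/2, 1/2, -2).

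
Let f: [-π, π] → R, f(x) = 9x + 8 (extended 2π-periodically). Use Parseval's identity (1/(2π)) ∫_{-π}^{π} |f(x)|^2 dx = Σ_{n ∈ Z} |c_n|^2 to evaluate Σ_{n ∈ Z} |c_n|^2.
Σ |c_n|^2 = 27π^2 + 64

Expand and integrate term by term over [-π, π]:
  ∫ (9x)^2 dx = 81·(2π^3/3); ∫ 2·9·(8)·x dx = 0 (odd integrand); ∫ 8^2 dx = 64·2π.
So (1/(2π)) ∫_{-π}^{π} (9x + 8)^2 dx = 81π^2/3 + 64 = 27π^2 + 64.
Parseval ⇒ Σ |c_n|^2 = 27π^2 + 64.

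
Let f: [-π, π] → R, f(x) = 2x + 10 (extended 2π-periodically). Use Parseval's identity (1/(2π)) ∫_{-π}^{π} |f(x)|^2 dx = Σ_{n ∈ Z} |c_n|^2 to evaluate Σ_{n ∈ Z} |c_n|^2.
Σ |c_n|^2 = 4π^2/3 + 100

Expand and integrate term by term over [-π, π]:
  ∫ (2x)^2 dx = 4·(2π^3/3); ∫ 2·2·(10)·x dx = 0 (odd integrand); ∫ 10^2 dx = 100·2π.
So (1/(2π)) ∫_{-π}^{π} (2x + 10)^2 dx = 4π^2/3 + 100 = 4π^2/3 + 100.
Parseval ⇒ Σ |c_n|^2 = 4π^2/3 + 100.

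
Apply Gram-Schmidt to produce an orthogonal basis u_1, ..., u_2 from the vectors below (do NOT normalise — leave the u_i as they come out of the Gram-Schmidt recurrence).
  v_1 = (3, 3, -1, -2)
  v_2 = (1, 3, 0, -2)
Orthogonal basis:
  u_1 = (3, 3, -1, -2)
  u_2 = (-25/23, 21/23, 16/23, -14/23)

Apply the Gram-Schmidt recurrence
  u_1 = v_1
  u_i = v_i − Σ_{j<i} ((v_i · u_j) / (u_j · u_j)) · u_j.

Step by step this gives:
  u_1 = (3, 3, -1, -2)
  u_2 = (-25/23, 21/23, 16/23, -14/23)

Orthogonality check:
  u_2 · u_1 = 0 (should be 0)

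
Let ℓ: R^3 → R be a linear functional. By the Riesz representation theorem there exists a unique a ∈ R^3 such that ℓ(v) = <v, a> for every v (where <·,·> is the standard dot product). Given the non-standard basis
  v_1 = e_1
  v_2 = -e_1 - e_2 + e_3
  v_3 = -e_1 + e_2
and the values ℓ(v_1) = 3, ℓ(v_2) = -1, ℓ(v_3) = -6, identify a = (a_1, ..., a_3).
a = (3, -3, -1)

Write a = (a_1, ..., a_3) in the standard basis. For each basis vector v_i, ℓ(v_i) = <v_i, a> is a linear equation in the a_j's. Collect the n equations into a matrix system V a = ℓ, where row i of V is v_i (expressed in the standard basis). Since V is invertible (lower-triangular with 1s on the diagonal, up to permutation), solve by back-substitution:
  V =
[[1, 0, 0],
 [-1, -1, 1],
 [-1, 1, 0]]
  V a = (3, -1, -6)
Solving gives a = (3, -3, -1).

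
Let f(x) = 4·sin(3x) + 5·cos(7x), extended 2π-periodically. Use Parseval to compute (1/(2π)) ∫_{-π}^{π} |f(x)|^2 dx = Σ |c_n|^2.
Σ |c_n|^2 = 41/2

Expand |f|^2 and use orthogonality of {sin(nx), cos(mx)} on [-π, π]:
  ∫_{-π}^{π} sin(nx)^2 dx = π, ∫ cos(mx)^2 dx = π, and cross terms integrate to 0.
So ∫_{-π}^{π} f(x)^2 dx = 4^2 · π + 5^2 · π = (16 + 25)π.
Divide by 2π: (16 + 25)/2 = 41/2.
By Parseval, this equals Σ |c_n|^2.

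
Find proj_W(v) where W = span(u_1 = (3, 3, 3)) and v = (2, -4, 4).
proj_W(v) = (2/3, 2/3, 2/3)

Set up U = [u_1 | ... | u_1] ∈ R^(3×1). The projector onto W = col(U) is P = U (U^T U)^(-1) U^T.
Compute U^T U =
  [27],
and U^T v = (6).
Solve U^T U · c = U^T v for the coefficients: c = (2/9). The projection is proj_W(v) = U c.
Check: (v - proj_W(v)) · u_1 = 0  (should be 0).
Result: proj_W(v) = (2/3, 2/3, 2/3).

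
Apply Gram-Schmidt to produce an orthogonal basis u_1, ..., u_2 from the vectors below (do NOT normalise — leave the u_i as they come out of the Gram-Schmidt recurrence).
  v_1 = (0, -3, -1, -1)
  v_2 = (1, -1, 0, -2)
Orthogonal basis:
  u_1 = (0, -3, -1, -1)
  u_2 = (1, 4/11, 5/11, -17/11)

Apply the Gram-Schmidt recurrence
  u_1 = v_1
  u_i = v_i − Σ_{j<i} ((v_i · u_j) / (u_j · u_j)) · u_j.

Step by step this gives:
  u_1 = (0, -3, -1, -1)
  u_2 = (1, 4/11, 5/11, -17/11)

Orthogonality check:
  u_2 · u_1 = 0 (should be 0)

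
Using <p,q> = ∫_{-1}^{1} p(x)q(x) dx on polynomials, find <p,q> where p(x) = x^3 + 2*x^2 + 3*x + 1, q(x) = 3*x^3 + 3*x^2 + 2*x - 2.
<p,q> = 734/105

Expand the product: p(x)·q(x) = 3*x^6 + 9*x^5 + 17*x^4 + 14*x^3 + 5*x^2 - 4*x - 2.
∫_{-1}^{1} of each monomial x^k gives [2/(k+1) if k even, 0 if k odd]. Integrating term-by-term (or equivalently evaluating the antiderivative F(x) = 3*x^7/7 + 3*x^6/2 + 17*x^5/5 + 7*x^4/2 + 5*x^3/3 - 2*x^2 - 2*x at the endpoints):
  F(1) − F(−1) = 682/105 − (-52/105) = 734/105.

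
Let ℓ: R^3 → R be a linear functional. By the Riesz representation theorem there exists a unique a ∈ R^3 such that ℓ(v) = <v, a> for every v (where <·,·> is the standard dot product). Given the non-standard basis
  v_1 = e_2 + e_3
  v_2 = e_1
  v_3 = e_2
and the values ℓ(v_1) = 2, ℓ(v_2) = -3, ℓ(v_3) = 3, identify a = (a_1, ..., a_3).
a = (-3, 3, -1)

Write a = (a_1, ..., a_3) in the standard basis. For each basis vector v_i, ℓ(v_i) = <v_i, a> is a linear equation in the a_j's. Collect the n equations into a matrix system V a = ℓ, where row i of V is v_i (expressed in the standard basis). Since V is invertible (lower-triangular with 1s on the diagonal, up to permutation), solve by back-substitution:
  V =
[[0, 1, 1],
 [1, 0, 0],
 [0, 1, 0]]
  V a = (2, -3, 3)
Solving gives a = (-3, 3, -1).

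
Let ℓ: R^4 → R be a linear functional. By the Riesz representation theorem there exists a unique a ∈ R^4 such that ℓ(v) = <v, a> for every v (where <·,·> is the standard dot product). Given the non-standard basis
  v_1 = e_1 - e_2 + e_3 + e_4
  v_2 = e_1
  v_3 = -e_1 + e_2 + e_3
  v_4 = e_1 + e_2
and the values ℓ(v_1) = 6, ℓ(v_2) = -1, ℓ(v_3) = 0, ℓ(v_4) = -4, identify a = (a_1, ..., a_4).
a = (-1, -3, 2, 2)

Write a = (a_1, ..., a_4) in the standard basis. For each basis vector v_i, ℓ(v_i) = <v_i, a> is a linear equation in the a_j's. Collect the n equations into a matrix system V a = ℓ, where row i of V is v_i (expressed in the standard basis). Since V is invertible (lower-triangular with 1s on the diagonal, up to permutation), solve by back-substitution:
  V =
[[1, -1, 1, 1],
 [1, 0, 0, 0],
 [-1, 1, 1, 0],
 [1, 1, 0, 0]]
  V a = (6, -1, 0, -4)
Solving gives a = (-1, -3, 2, 2).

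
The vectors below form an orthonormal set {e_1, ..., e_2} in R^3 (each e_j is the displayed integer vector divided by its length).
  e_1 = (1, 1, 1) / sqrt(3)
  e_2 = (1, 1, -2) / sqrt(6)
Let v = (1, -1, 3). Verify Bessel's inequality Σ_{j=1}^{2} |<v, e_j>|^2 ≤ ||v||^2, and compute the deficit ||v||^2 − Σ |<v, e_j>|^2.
Σ |<v, e_j>|^2 = 9; ||v||^2 = 11; deficit = 2

Write each e_j = u_j / sqrt(<u_j, u_j>) where u_j is the displayed integer vector. Then <v, e_j> = <v, u_j> / sqrt(<u_j, u_j>), so |<v, e_j>|^2 = <v, u_j>^2 / <u_j, u_j>.
Coefficients: <v, e_1> = 3/sqrt(3), <v, e_2> = -6/sqrt(6).
Square and sum: Σ |<v, e_j>|^2 = 9.
Compute ||v||^2 = v·v = 11.
Deficit = 11 − 9 = 2 ≥ 0, confirming Bessel's inequality. (The deficit equals ||v − Σ <v,e_j> e_j||^2, the squared distance from v to span{e_j}.)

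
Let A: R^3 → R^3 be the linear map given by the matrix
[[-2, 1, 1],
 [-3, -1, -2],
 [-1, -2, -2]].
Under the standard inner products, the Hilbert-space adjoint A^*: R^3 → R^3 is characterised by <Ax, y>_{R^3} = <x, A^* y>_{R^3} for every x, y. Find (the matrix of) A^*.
A^* = A^T =
[[-2, -3, -1],
 [1, -1, -2],
 [1, -2, -2]]

For real matrices with standard dot products, the defining identity <Ax, y> = <x, A^* y> gives (Ax)^T y = x^T (A^*) y, i.e. x^T A^T y = x^T (A^*) y. Since this holds for all x, y, we must have A^* = A^T. Therefore
A^* =
[[-2, -3, -1],
 [1, -1, -2],
 [1, -2, -2]].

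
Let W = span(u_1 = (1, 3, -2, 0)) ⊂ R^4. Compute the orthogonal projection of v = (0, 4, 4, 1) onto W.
proj_W(v) = (2/7, 6/7, -4/7, 0)

Set up U = [u_1 | ... | u_1] ∈ R^(4×1). The projector onto W = col(U) is P = U (U^T U)^(-1) U^T.
Compute U^T U =
  [14],
and U^T v = (4).
Solve U^T U · c = U^T v for the coefficients: c = (2/7). The projection is proj_W(v) = U c.
Check: (v - proj_W(v)) · u_1 = 0  (should be 0).
Result: proj_W(v) = (2/7, 6/7, -4/7, 0).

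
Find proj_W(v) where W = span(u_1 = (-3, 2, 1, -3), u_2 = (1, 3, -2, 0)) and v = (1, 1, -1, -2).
proj_W(v) = (-16/321, 502/321, -218/321, -50/107)

Set up U = [u_1 | ... | u_2] ∈ R^(4×2). The projector onto W = col(U) is P = U (U^T U)^(-1) U^T.
Compute U^T U =
  [23, 1]
  [1, 14],
and U^T v = (4, 6).
Solve U^T U · c = U^T v for the coefficients: c = (50/321, 134/321). The projection is proj_W(v) = U c.
Check: (v - proj_W(v)) · u_1 = 0  (should be 0).
Check: (v - proj_W(v)) · u_2 = 0  (should be 0).
Result: proj_W(v) = (-16/321, 502/321, -218/321, -50/107).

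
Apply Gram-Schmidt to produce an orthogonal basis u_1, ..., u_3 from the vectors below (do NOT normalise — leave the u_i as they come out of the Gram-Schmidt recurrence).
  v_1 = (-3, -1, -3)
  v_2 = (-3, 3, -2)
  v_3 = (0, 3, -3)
Orthogonal basis:
  u_1 = (-3, -1, -3)
  u_2 = (-21/19, 69/19, -2/19)
  u_3 = (495/274, 135/274, -270/137)

Apply the Gram-Schmidt recurrence
  u_1 = v_1
  u_i = v_i − Σ_{j<i} ((v_i · u_j) / (u_j · u_j)) · u_j.

Step by step this gives:
  u_1 = (-3, -1, -3)
  u_2 = (-21/19, 69/19, -2/19)
  u_3 = (495/274, 135/274, -270/137)

Orthogonality check:
  u_2 · u_1 = 0 (should be 0)
  u_3 · u_1 = 0 (should be 0)
  u_3 · u_2 = 0 (should be 0)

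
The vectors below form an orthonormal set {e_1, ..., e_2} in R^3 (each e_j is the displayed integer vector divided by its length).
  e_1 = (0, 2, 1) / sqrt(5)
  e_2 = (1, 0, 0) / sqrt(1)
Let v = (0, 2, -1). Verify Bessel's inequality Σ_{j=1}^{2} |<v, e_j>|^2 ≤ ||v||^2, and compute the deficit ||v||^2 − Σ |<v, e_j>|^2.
Σ |<v, e_j>|^2 = 9/5; ||v||^2 = 5; deficit = 16/5

Write each e_j = u_j / sqrt(<u_j, u_j>) where u_j is the displayed integer vector. Then <v, e_j> = <v, u_j> / sqrt(<u_j, u_j>), so |<v, e_j>|^2 = <v, u_j>^2 / <u_j, u_j>.
Coefficients: <v, e_1> = 3/sqrt(5), <v, e_2> = 0/sqrt(1).
Square and sum: Σ |<v, e_j>|^2 = 9/5.
Compute ||v||^2 = v·v = 5.
Deficit = 5 − 9/5 = 16/5 ≥ 0, confirming Bessel's inequality. (The deficit equals ||v − Σ <v,e_j> e_j||^2, the squared distance from v to span{e_j}.)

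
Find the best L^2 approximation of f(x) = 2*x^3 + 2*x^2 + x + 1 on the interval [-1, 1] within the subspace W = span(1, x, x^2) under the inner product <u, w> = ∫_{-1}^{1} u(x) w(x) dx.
g(x) = 2*x^2 + 11*x/5 + 1

The best approximation g ∈ W is the orthogonal projection of f onto W. Writing g = a_0 + a_1 x + a_2 x^2, the coefficients solve the normal equations G · a = b where
  G_{ij} = <φ_i, φ_j> and b_i = <f, φ_i>, with φ_0 = 1, φ_1 = x, φ_2 = x^2.
G =
  [2, 0, 2/3]
  [0, 2/3, 0]
  [2/3, 0, 2/5],
b = (10/3, 22/15, 22/15).
Solving gives a_0 = 1, a_1 = 11/5, a_2 = 2, so
  g(x) = 2*x^2 + 11*x/5 + 1.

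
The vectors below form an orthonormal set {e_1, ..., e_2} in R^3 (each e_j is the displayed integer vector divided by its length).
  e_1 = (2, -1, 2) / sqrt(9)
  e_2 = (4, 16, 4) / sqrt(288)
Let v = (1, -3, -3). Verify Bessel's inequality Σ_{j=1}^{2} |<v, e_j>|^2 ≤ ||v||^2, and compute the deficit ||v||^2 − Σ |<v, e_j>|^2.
Σ |<v, e_j>|^2 = 11; ||v||^2 = 19; deficit = 8

Write each e_j = u_j / sqrt(<u_j, u_j>) where u_j is the displayed integer vector. Then <v, e_j> = <v, u_j> / sqrt(<u_j, u_j>), so |<v, e_j>|^2 = <v, u_j>^2 / <u_j, u_j>.
Coefficients: <v, e_1> = -1/sqrt(9), <v, e_2> = -56/sqrt(288).
Square and sum: Σ |<v, e_j>|^2 = 11.
Compute ||v||^2 = v·v = 19.
Deficit = 19 − 11 = 8 ≥ 0, confirming Bessel's inequality. (The deficit equals ||v − Σ <v,e_j> e_j||^2, the squared distance from v to span{e_j}.)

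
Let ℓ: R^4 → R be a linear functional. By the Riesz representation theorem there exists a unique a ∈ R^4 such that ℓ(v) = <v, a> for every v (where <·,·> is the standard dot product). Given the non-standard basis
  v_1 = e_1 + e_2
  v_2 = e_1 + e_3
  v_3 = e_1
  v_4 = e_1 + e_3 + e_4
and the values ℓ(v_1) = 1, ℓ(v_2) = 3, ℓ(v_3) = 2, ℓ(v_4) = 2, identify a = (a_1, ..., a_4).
a = (2, -1, 1, -1)

Write a = (a_1, ..., a_4) in the standard basis. For each basis vector v_i, ℓ(v_i) = <v_i, a> is a linear equation in the a_j's. Collect the n equations into a matrix system V a = ℓ, where row i of V is v_i (expressed in the standard basis). Since V is invertible (lower-triangular with 1s on the diagonal, up to permutation), solve by back-substitution:
  V =
[[1, 1, 0, 0],
 [1, 0, 1, 0],
 [1, 0, 0, 0],
 [1, 0, 1, 1]]
  V a = (1, 3, 2, 2)
Solving gives a = (2, -1, 1, -1).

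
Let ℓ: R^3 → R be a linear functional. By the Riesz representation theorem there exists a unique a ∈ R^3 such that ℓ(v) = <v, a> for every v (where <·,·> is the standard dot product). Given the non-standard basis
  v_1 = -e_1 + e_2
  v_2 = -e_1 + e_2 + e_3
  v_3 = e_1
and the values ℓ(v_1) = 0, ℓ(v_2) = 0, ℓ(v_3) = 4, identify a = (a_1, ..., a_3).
a = (4, 4, 0)

Write a = (a_1, ..., a_3) in the standard basis. For each basis vector v_i, ℓ(v_i) = <v_i, a> is a linear equation in the a_j's. Collect the n equations into a matrix system V a = ℓ, where row i of V is v_i (expressed in the standard basis). Since V is invertible (lower-triangular with 1s on the diagonal, up to permutation), solve by back-substitution:
  V =
[[-1, 1, 0],
 [-1, 1, 1],
 [1, 0, 0]]
  V a = (0, 0, 4)
Solving gives a = (4, 4, 0).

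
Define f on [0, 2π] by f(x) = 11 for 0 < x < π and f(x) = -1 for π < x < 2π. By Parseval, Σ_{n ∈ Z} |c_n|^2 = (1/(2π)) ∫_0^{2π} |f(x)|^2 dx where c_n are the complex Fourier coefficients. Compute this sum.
Σ |c_n|^2 = 61

Parseval equates the L^2 energy of f (normalised by 1/(2π)) with the ℓ^2 sum of its Fourier coefficients: (1/(2π)) ∫_0^{2π} |f|^2 = Σ |c_n|^2.
Compute the left side: (1/(2π)) [∫_0^π 11^2 dx + ∫_π^{2π} (-1)^2 dx] = (1/(2π)) · (121π + 1π) = (121 + 1)/2 = 61.
So Σ_{n ∈ Z} |c_n|^2 = 61.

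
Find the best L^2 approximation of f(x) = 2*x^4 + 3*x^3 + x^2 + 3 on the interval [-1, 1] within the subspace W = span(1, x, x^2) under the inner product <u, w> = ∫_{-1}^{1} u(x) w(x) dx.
g(x) = 19*x^2/7 + 9*x/5 + 99/35

The best approximation g ∈ W is the orthogonal projection of f onto W. Writing g = a_0 + a_1 x + a_2 x^2, the coefficients solve the normal equations G · a = b where
  G_{ij} = <φ_i, φ_j> and b_i = <f, φ_i>, with φ_0 = 1, φ_1 = x, φ_2 = x^2.
G =
  [2, 0, 2/3]
  [0, 2/3, 0]
  [2/3, 0, 2/5],
b = (112/15, 6/5, 104/35).
Solving gives a_0 = 99/35, a_1 = 9/5, a_2 = 19/7, so
  g(x) = 19*x^2/7 + 9*x/5 + 99/35.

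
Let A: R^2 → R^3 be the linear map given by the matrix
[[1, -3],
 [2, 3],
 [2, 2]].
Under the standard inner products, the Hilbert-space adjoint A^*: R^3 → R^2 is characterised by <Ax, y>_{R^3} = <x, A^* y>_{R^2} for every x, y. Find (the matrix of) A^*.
A^* = A^T =
[[1, 2, 2],
 [-3, 3, 2]]

For real matrices with standard dot products, the defining identity <Ax, y> = <x, A^* y> gives (Ax)^T y = x^T (A^*) y, i.e. x^T A^T y = x^T (A^*) y. Since this holds for all x, y, we must have A^* = A^T. Therefore
A^* =
[[1, 2, 2],
 [-3, 3, 2]].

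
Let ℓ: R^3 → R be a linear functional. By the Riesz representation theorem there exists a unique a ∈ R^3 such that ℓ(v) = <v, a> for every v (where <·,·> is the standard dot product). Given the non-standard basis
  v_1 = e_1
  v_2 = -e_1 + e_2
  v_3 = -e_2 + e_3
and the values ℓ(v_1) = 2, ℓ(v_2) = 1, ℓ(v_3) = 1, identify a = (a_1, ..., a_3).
a = (2, 3, 4)

Write a = (a_1, ..., a_3) in the standard basis. For each basis vector v_i, ℓ(v_i) = <v_i, a> is a linear equation in the a_j's. Collect the n equations into a matrix system V a = ℓ, where row i of V is v_i (expressed in the standard basis). Since V is invertible (lower-triangular with 1s on the diagonal, up to permutation), solve by back-substitution:
  V =
[[1, 0, 0],
 [-1, 1, 0],
 [0, -1, 1]]
  V a = (2, 1, 1)
Solving gives a = (2, 3, 4).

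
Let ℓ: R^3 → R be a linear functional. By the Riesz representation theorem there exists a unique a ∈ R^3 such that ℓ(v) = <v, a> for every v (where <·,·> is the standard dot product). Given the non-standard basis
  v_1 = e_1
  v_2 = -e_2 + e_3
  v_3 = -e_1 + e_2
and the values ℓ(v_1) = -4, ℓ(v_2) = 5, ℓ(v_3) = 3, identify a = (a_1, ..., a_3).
a = (-4, -1, 4)

Write a = (a_1, ..., a_3) in the standard basis. For each basis vector v_i, ℓ(v_i) = <v_i, a> is a linear equation in the a_j's. Collect the n equations into a matrix system V a = ℓ, where row i of V is v_i (expressed in the standard basis). Since V is invertible (lower-triangular with 1s on the diagonal, up to permutation), solve by back-substitution:
  V =
[[1, 0, 0],
 [0, -1, 1],
 [-1, 1, 0]]
  V a = (-4, 5, 3)
Solving gives a = (-4, -1, 4).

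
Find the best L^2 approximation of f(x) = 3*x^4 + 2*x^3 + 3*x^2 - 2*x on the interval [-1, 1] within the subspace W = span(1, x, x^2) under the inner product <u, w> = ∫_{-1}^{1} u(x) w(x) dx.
g(x) = 39*x^2/7 - 4*x/5 - 9/35

The best approximation g ∈ W is the orthogonal projection of f onto W. Writing g = a_0 + a_1 x + a_2 x^2, the coefficients solve the normal equations G · a = b where
  G_{ij} = <φ_i, φ_j> and b_i = <f, φ_i>, with φ_0 = 1, φ_1 = x, φ_2 = x^2.
G =
  [2, 0, 2/3]
  [0, 2/3, 0]
  [2/3, 0, 2/5],
b = (16/5, -8/15, 72/35).
Solving gives a_0 = -9/35, a_1 = -4/5, a_2 = 39/7, so
  g(x) = 39*x^2/7 - 4*x/5 - 9/35.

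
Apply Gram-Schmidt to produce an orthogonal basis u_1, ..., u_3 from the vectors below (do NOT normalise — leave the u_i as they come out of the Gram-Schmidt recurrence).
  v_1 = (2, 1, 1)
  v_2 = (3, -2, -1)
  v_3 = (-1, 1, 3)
Orthogonal basis:
  u_1 = (2, 1, 1)
  u_2 = (2, -5/2, -3/2)
  u_3 = (-17/75, -17/15, 119/75)

Apply the Gram-Schmidt recurrence
  u_1 = v_1
  u_i = v_i − Σ_{j<i} ((v_i · u_j) / (u_j · u_j)) · u_j.

Step by step this gives:
  u_1 = (2, 1, 1)
  u_2 = (2, -5/2, -3/2)
  u_3 = (-17/75, -17/15, 119/75)

Orthogonality check:
  u_2 · u_1 = 0 (should be 0)
  u_3 · u_1 = 0 (should be 0)
  u_3 · u_2 = 0 (should be 0)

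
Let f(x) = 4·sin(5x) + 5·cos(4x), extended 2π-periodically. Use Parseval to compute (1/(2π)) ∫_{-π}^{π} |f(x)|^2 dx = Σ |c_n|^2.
Σ |c_n|^2 = 41/2

Expand |f|^2 and use orthogonality of {sin(nx), cos(mx)} on [-π, π]:
  ∫_{-π}^{π} sin(nx)^2 dx = π, ∫ cos(mx)^2 dx = π, and cross terms integrate to 0.
So ∫_{-π}^{π} f(x)^2 dx = 4^2 · π + 5^2 · π = (16 + 25)π.
Divide by 2π: (16 + 25)/2 = 41/2.
By Parseval, this equals Σ |c_n|^2.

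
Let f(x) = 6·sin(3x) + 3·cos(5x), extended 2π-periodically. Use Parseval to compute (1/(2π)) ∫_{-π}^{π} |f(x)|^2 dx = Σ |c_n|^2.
Σ |c_n|^2 = 45/2

Expand |f|^2 and use orthogonality of {sin(nx), cos(mx)} on [-π, π]:
  ∫_{-π}^{π} sin(nx)^2 dx = π, ∫ cos(mx)^2 dx = π, and cross terms integrate to 0.
So ∫_{-π}^{π} f(x)^2 dx = 6^2 · π + 3^2 · π = (36 + 9)π.
Divide by 2π: (36 + 9)/2 = 45/2.
By Parseval, this equals Σ |c_n|^2.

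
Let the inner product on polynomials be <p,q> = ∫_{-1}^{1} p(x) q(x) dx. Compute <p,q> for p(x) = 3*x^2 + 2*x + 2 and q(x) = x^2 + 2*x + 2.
<p,q> = 86/5

Expand the product: p(x)·q(x) = 3*x^4 + 8*x^3 + 12*x^2 + 8*x + 4.
∫_{-1}^{1} of each monomial x^k gives [2/(k+1) if k even, 0 if k odd]. Integrating term-by-term (or equivalently evaluating the antiderivative F(x) = 3*x^5/5 + 2*x^4 + 4*x^3 + 4*x^2 + 4*x at the endpoints):
  F(1) − F(−1) = 73/5 − (-13/5) = 86/5.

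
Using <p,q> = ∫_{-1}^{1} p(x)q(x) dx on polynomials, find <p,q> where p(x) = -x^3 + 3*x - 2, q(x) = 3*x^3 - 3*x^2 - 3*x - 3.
<p,q> = 488/35

Expand the product: p(x)·q(x) = -3*x^6 + 3*x^5 + 12*x^4 - 12*x^3 - 3*x^2 - 3*x + 6.
∫_{-1}^{1} of each monomial x^k gives [2/(k+1) if k even, 0 if k odd]. Integrating term-by-term (or equivalently evaluating the antiderivative F(x) = -3*x^7/7 + x^6/2 + 12*x^5/5 - 3*x^4 - x^3 - 3*x^2/2 + 6*x at the endpoints):
  F(1) − F(−1) = 104/35 − (-384/35) = 488/35.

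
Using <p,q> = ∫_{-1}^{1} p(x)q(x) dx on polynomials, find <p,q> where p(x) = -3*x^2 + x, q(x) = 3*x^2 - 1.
<p,q> = -8/5

Expand the product: p(x)·q(x) = -9*x^4 + 3*x^3 + 3*x^2 - x.
∫_{-1}^{1} of each monomial x^k gives [2/(k+1) if k even, 0 if k odd]. Integrating term-by-term (or equivalently evaluating the antiderivative F(x) = -9*x^5/5 + 3*x^4/4 + x^3 - x^2/2 at the endpoints):
  F(1) − F(−1) = -11/20 − (21/20) = -8/5.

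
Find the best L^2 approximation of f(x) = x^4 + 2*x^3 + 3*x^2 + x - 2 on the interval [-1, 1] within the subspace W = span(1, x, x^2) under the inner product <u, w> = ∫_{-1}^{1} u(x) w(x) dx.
g(x) = 27*x^2/7 + 11*x/5 - 73/35

The best approximation g ∈ W is the orthogonal projection of f onto W. Writing g = a_0 + a_1 x + a_2 x^2, the coefficients solve the normal equations G · a = b where
  G_{ij} = <φ_i, φ_j> and b_i = <f, φ_i>, with φ_0 = 1, φ_1 = x, φ_2 = x^2.
G =
  [2, 0, 2/3]
  [0, 2/3, 0]
  [2/3, 0, 2/5],
b = (-8/5, 22/15, 16/105).
Solving gives a_0 = -73/35, a_1 = 11/5, a_2 = 27/7, so
  g(x) = 27*x^2/7 + 11*x/5 - 73/35.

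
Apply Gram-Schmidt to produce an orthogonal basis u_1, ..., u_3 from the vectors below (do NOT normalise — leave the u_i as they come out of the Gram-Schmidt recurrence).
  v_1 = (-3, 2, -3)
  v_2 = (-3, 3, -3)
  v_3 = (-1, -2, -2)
Orthogonal basis:
  u_1 = (-3, 2, -3)
  u_2 = (3/11, 9/11, 3/11)
  u_3 = (1/2, 0, -1/2)

Apply the Gram-Schmidt recurrence
  u_1 = v_1
  u_i = v_i − Σ_{j<i} ((v_i · u_j) / (u_j · u_j)) · u_j.

Step by step this gives:
  u_1 = (-3, 2, -3)
  u_2 = (3/11, 9/11, 3/11)
  u_3 = (1/2, 0, -1/2)

Orthogonality check:
  u_2 · u_1 = 0 (should be 0)
  u_3 · u_1 = 0 (should be 0)
  u_3 · u_2 = 0 (should be 0)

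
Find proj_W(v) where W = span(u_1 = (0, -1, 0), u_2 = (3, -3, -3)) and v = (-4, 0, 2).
proj_W(v) = (-3, 0, 3)

Set up U = [u_1 | ... | u_2] ∈ R^(3×2). The projector onto W = col(U) is P = U (U^T U)^(-1) U^T.
Compute U^T U =
  [1, 3]
  [3, 27],
and U^T v = (0, -18).
Solve U^T U · c = U^T v for the coefficients: c = (3, -1). The projection is proj_W(v) = U c.
Check: (v - proj_W(v)) · u_1 = 0  (should be 0).
Check: (v - proj_W(v)) · u_2 = 0  (should be 0).
Result: proj_W(v) = (-3, 0, 3).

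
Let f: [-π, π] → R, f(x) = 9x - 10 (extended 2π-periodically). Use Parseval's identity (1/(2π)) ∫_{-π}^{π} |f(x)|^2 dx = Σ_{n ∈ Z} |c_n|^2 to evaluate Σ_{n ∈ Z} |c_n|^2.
Σ |c_n|^2 = 27π^2 + 100

Expand and integrate term by term over [-π, π]:
  ∫ (9x)^2 dx = 81·(2π^3/3); ∫ 2·9·(-10)·x dx = 0 (odd integrand); ∫ (-10)^2 dx = 100·2π.
So (1/(2π)) ∫_{-π}^{π} (9x - 10)^2 dx = 81π^2/3 + 100 = 27π^2 + 100.
Parseval ⇒ Σ |c_n|^2 = 27π^2 + 100.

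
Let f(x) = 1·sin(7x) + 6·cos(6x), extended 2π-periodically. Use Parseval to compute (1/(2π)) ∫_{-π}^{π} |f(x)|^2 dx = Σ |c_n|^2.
Σ |c_n|^2 = 37/2

Expand |f|^2 and use orthogonality of {sin(nx), cos(mx)} on [-π, π]:
  ∫_{-π}^{π} sin(nx)^2 dx = π, ∫ cos(mx)^2 dx = π, and cross terms integrate to 0.
So ∫_{-π}^{π} f(x)^2 dx = 1^2 · π + 6^2 · π = (1 + 36)π.
Divide by 2π: (1 + 36)/2 = 37/2.
By Parseval, this equals Σ |c_n|^2.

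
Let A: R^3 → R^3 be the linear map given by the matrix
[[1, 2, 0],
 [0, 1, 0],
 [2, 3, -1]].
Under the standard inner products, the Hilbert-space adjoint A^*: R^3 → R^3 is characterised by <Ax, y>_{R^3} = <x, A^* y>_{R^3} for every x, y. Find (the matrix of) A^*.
A^* = A^T =
[[1, 0, 2],
 [2, 1, 3],
 [0, 0, -1]]

For real matrices with standard dot products, the defining identity <Ax, y> = <x, A^* y> gives (Ax)^T y = x^T (A^*) y, i.e. x^T A^T y = x^T (A^*) y. Since this holds for all x, y, we must have A^* = A^T. Therefore
A^* =
[[1, 0, 2],
 [2, 1, 3],
 [0, 0, -1]].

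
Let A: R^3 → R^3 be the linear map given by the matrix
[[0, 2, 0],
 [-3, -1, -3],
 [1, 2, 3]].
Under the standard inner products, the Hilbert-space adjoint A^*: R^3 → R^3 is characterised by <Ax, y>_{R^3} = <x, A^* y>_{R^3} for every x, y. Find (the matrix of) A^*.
A^* = A^T =
[[0, -3, 1],
 [2, -1, 2],
 [0, -3, 3]]

For real matrices with standard dot products, the defining identity <Ax, y> = <x, A^* y> gives (Ax)^T y = x^T (A^*) y, i.e. x^T A^T y = x^T (A^*) y. Since this holds for all x, y, we must have A^* = A^T. Therefore
A^* =
[[0, -3, 1],
 [2, -1, 2],
 [0, -3, 3]].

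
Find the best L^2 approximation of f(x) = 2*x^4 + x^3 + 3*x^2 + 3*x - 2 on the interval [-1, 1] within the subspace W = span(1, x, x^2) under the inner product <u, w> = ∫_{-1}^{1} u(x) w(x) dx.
g(x) = 33*x^2/7 + 18*x/5 - 76/35

The best approximation g ∈ W is the orthogonal projection of f onto W. Writing g = a_0 + a_1 x + a_2 x^2, the coefficients solve the normal equations G · a = b where
  G_{ij} = <φ_i, φ_j> and b_i = <f, φ_i>, with φ_0 = 1, φ_1 = x, φ_2 = x^2.
G =
  [2, 0, 2/3]
  [0, 2/3, 0]
  [2/3, 0, 2/5],
b = (-6/5, 12/5, 46/105).
Solving gives a_0 = -76/35, a_1 = 18/5, a_2 = 33/7, so
  g(x) = 33*x^2/7 + 18*x/5 - 76/35.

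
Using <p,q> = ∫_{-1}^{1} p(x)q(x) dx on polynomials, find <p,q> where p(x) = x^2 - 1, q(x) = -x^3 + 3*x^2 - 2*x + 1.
<p,q> = -32/15

Expand the product: p(x)·q(x) = -x^5 + 3*x^4 - x^3 - 2*x^2 + 2*x - 1.
∫_{-1}^{1} of each monomial x^k gives [2/(k+1) if k even, 0 if k odd]. Integrating term-by-term (or equivalently evaluating the antiderivative F(x) = -x^6/6 + 3*x^5/5 - x^4/4 - 2*x^3/3 + x^2 - x at the endpoints):
  F(1) − F(−1) = -29/60 − (33/20) = -32/15.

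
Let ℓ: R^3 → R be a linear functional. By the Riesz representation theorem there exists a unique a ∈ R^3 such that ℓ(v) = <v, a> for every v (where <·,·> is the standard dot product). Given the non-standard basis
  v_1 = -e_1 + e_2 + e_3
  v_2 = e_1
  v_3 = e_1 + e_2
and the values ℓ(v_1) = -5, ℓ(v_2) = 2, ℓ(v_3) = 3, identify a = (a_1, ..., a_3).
a = (2, 1, -4)

Write a = (a_1, ..., a_3) in the standard basis. For each basis vector v_i, ℓ(v_i) = <v_i, a> is a linear equation in the a_j's. Collect the n equations into a matrix system V a = ℓ, where row i of V is v_i (expressed in the standard basis). Since V is invertible (lower-triangular with 1s on the diagonal, up to permutation), solve by back-substitution:
  V =
[[-1, 1, 1],
 [1, 0, 0],
 [1, 1, 0]]
  V a = (-5, 2, 3)
Solving gives a = (2, 1, -4).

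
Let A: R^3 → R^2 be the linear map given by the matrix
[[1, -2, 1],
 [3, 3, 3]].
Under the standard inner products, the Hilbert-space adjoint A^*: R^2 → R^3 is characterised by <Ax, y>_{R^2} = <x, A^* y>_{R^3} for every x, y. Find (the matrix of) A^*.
A^* = A^T =
[[1, 3],
 [-2, 3],
 [1, 3]]

For real matrices with standard dot products, the defining identity <Ax, y> = <x, A^* y> gives (Ax)^T y = x^T (A^*) y, i.e. x^T A^T y = x^T (A^*) y. Since this holds for all x, y, we must have A^* = A^T. Therefore
A^* =
[[1, 3],
 [-2, 3],
 [1, 3]].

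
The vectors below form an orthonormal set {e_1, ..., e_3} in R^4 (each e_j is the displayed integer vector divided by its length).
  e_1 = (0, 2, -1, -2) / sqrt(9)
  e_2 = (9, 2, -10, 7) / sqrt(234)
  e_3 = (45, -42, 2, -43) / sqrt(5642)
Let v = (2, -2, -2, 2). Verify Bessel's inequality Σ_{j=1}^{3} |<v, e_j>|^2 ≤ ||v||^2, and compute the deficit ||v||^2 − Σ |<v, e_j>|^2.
Σ |<v, e_j>|^2 = 468/31; ||v||^2 = 16; deficit = 28/31

Write each e_j = u_j / sqrt(<u_j, u_j>) where u_j is the displayed integer vector. Then <v, e_j> = <v, u_j> / sqrt(<u_j, u_j>), so |<v, e_j>|^2 = <v, u_j>^2 / <u_j, u_j>.
Coefficients: <v, e_1> = -6/sqrt(9), <v, e_2> = 48/sqrt(234), <v, e_3> = 84/sqrt(5642).
Square and sum: Σ |<v, e_j>|^2 = 468/31.
Compute ||v||^2 = v·v = 16.
Deficit = 16 − 468/31 = 28/31 ≥ 0, confirming Bessel's inequality. (The deficit equals ||v − Σ <v,e_j> e_j||^2, the squared distance from v to span{e_j}.)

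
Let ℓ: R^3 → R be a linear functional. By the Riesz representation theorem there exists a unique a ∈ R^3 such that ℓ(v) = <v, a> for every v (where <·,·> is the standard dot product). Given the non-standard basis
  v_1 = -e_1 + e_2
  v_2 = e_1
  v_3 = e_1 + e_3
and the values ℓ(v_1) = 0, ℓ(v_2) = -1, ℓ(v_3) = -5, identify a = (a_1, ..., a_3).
a = (-1, -1, -4)

Write a = (a_1, ..., a_3) in the standard basis. For each basis vector v_i, ℓ(v_i) = <v_i, a> is a linear equation in the a_j's. Collect the n equations into a matrix system V a = ℓ, where row i of V is v_i (expressed in the standard basis). Since V is invertible (lower-triangular with 1s on the diagonal, up to permutation), solve by back-substitution:
  V =
[[-1, 1, 0],
 [1, 0, 0],
 [1, 0, 1]]
  V a = (0, -1, -5)
Solving gives a = (-1, -1, -4).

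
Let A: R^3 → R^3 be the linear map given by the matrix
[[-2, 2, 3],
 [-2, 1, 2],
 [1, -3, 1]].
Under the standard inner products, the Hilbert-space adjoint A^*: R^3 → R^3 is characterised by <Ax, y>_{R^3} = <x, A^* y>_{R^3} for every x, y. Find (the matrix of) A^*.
A^* = A^T =
[[-2, -2, 1],
 [2, 1, -3],
 [3, 2, 1]]

For real matrices with standard dot products, the defining identity <Ax, y> = <x, A^* y> gives (Ax)^T y = x^T (A^*) y, i.e. x^T A^T y = x^T (A^*) y. Since this holds for all x, y, we must have A^* = A^T. Therefore
A^* =
[[-2, -2, 1],
 [2, 1, -3],
 [3, 2, 1]].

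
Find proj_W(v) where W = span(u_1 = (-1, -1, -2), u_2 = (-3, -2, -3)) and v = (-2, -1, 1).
proj_W(v) = (-24/11, -5/11, 9/11)

Set up U = [u_1 | ... | u_2] ∈ R^(3×2). The projector onto W = col(U) is P = U (U^T U)^(-1) U^T.
Compute U^T U =
  [6, 11]
  [11, 22],
and U^T v = (1, 5).
Solve U^T U · c = U^T v for the coefficients: c = (-3, 19/11). The projection is proj_W(v) = U c.
Check: (v - proj_W(v)) · u_1 = 0  (should be 0).
Check: (v - proj_W(v)) · u_2 = 0  (should be 0).
Result: proj_W(v) = (-24/11, -5/11, 9/11).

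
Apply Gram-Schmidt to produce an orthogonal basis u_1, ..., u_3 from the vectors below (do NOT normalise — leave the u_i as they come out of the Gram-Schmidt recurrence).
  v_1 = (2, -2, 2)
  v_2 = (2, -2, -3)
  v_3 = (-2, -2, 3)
Orthogonal basis:
  u_1 = (2, -2, 2)
  u_2 = (5/3, -5/3, -10/3)
  u_3 = (-2, -2, 0)

Apply the Gram-Schmidt recurrence
  u_1 = v_1
  u_i = v_i − Σ_{j<i} ((v_i · u_j) / (u_j · u_j)) · u_j.

Step by step this gives:
  u_1 = (2, -2, 2)
  u_2 = (5/3, -5/3, -10/3)
  u_3 = (-2, -2, 0)

Orthogonality check:
  u_2 · u_1 = 0 (should be 0)
  u_3 · u_1 = 0 (should be 0)
  u_3 · u_2 = 0 (should be 0)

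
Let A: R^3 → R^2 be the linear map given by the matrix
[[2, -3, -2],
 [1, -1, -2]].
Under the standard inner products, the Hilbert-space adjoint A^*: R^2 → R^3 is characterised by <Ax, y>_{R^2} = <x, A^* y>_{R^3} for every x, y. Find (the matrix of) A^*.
A^* = A^T =
[[2, 1],
 [-3, -1],
 [-2, -2]]

For real matrices with standard dot products, the defining identity <Ax, y> = <x, A^* y> gives (Ax)^T y = x^T (A^*) y, i.e. x^T A^T y = x^T (A^*) y. Since this holds for all x, y, we must have A^* = A^T. Therefore
A^* =
[[2, 1],
 [-3, -1],
 [-2, -2]].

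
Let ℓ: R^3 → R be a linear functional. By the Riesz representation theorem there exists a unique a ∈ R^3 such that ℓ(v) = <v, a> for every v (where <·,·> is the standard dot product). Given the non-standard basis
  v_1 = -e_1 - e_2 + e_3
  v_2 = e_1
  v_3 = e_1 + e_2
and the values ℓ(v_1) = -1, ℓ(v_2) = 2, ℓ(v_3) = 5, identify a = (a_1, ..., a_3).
a = (2, 3, 4)

Write a = (a_1, ..., a_3) in the standard basis. For each basis vector v_i, ℓ(v_i) = <v_i, a> is a linear equation in the a_j's. Collect the n equations into a matrix system V a = ℓ, where row i of V is v_i (expressed in the standard basis). Since V is invertible (lower-triangular with 1s on the diagonal, up to permutation), solve by back-substitution:
  V =
[[-1, -1, 1],
 [1, 0, 0],
 [1, 1, 0]]
  V a = (-1, 2, 5)
Solving gives a = (2, 3, 4).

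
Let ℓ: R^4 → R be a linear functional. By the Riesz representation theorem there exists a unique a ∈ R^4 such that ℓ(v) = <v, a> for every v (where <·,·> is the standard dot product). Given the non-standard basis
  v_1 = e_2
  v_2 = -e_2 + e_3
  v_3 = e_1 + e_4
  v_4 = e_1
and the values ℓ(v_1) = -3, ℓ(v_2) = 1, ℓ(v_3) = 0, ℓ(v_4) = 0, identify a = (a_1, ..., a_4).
a = (0, -3, -2, 0)

Write a = (a_1, ..., a_4) in the standard basis. For each basis vector v_i, ℓ(v_i) = <v_i, a> is a linear equation in the a_j's. Collect the n equations into a matrix system V a = ℓ, where row i of V is v_i (expressed in the standard basis). Since V is invertible (lower-triangular with 1s on the diagonal, up to permutation), solve by back-substitution:
  V =
[[0, 1, 0, 0],
 [0, -1, 1, 0],
 [1, 0, 0, 1],
 [1, 0, 0, 0]]
  V a = (-3, 1, 0, 0)
Solving gives a = (0, -3, -2, 0).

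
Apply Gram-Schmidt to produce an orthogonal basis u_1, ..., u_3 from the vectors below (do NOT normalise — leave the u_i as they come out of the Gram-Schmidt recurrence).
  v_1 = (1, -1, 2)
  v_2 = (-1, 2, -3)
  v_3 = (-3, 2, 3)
Orthogonal basis:
  u_1 = (1, -1, 2)
  u_2 = (1/2, 1/2, 0)
  u_3 = (-8/3, 8/3, 8/3)

Apply the Gram-Schmidt recurrence
  u_1 = v_1
  u_i = v_i − Σ_{j<i} ((v_i · u_j) / (u_j · u_j)) · u_j.

Step by step this gives:
  u_1 = (1, -1, 2)
  u_2 = (1/2, 1/2, 0)
  u_3 = (-8/3, 8/3, 8/3)

Orthogonality check:
  u_2 · u_1 = 0 (should be 0)
  u_3 · u_1 = 0 (should be 0)
  u_3 · u_2 = 0 (should be 0)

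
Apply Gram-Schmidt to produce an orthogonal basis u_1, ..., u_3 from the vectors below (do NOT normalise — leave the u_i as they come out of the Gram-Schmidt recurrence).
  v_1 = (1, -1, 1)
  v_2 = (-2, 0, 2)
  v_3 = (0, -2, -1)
Orthogonal basis:
  u_1 = (1, -1, 1)
  u_2 = (-2, 0, 2)
  u_3 = (-5/6, -5/3, -5/6)

Apply the Gram-Schmidt recurrence
  u_1 = v_1
  u_i = v_i − Σ_{j<i} ((v_i · u_j) / (u_j · u_j)) · u_j.

Step by step this gives:
  u_1 = (1, -1, 1)
  u_2 = (-2, 0, 2)
  u_3 = (-5/6, -5/3, -5/6)

Orthogonality check:
  u_2 · u_1 = 0 (should be 0)
  u_3 · u_1 = 0 (should be 0)
  u_3 · u_2 = 0 (should be 0)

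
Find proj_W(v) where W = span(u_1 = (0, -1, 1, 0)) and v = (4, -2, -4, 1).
proj_W(v) = (0, 1, -1, 0)

Set up U = [u_1 | ... | u_1] ∈ R^(4×1). The projector onto W = col(U) is P = U (U^T U)^(-1) U^T.
Compute U^T U =
  [2],
and U^T v = (-2).
Solve U^T U · c = U^T v for the coefficients: c = (-1). The projection is proj_W(v) = U c.
Check: (v - proj_W(v)) · u_1 = 0  (should be 0).
Result: proj_W(v) = (0, 1, -1, 0).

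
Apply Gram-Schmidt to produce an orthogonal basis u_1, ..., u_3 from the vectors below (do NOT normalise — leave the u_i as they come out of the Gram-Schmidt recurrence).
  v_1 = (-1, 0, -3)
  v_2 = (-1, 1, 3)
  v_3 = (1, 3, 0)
Orthogonal basis:
  u_1 = (-1, 0, -3)
  u_2 = (-9/5, 1, 3/5)
  u_3 = (63/46, 63/23, -21/46)

Apply the Gram-Schmidt recurrence
  u_1 = v_1
  u_i = v_i − Σ_{j<i} ((v_i · u_j) / (u_j · u_j)) · u_j.

Step by step this gives:
  u_1 = (-1, 0, -3)
  u_2 = (-9/5, 1, 3/5)
  u_3 = (63/46, 63/23, -21/46)

Orthogonality check:
  u_2 · u_1 = 0 (should be 0)
  u_3 · u_1 = 0 (should be 0)
  u_3 · u_2 = 0 (should be 0)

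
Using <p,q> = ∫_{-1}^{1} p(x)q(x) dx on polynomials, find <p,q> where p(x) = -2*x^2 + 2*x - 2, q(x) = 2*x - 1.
<p,q> = 8

Expand the product: p(x)·q(x) = -4*x^3 + 6*x^2 - 6*x + 2.
∫_{-1}^{1} of each monomial x^k gives [2/(k+1) if k even, 0 if k odd]. Integrating term-by-term (or equivalently evaluating the antiderivative F(x) = -x^4 + 2*x^3 - 3*x^2 + 2*x at the endpoints):
  F(1) − F(−1) = 0 − (-8) = 8.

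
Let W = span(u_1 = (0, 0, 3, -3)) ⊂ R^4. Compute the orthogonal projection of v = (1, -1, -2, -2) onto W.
proj_W(v) = (0, 0, 0, 0)

Set up U = [u_1 | ... | u_1] ∈ R^(4×1). The projector onto W = col(U) is P = U (U^T U)^(-1) U^T.
Compute U^T U =
  [18],
and U^T v = (0).
Solve U^T U · c = U^T v for the coefficients: c = (0). The projection is proj_W(v) = U c.
Check: (v - proj_W(v)) · u_1 = 0  (should be 0).
Result: proj_W(v) = (0, 0, 0, 0).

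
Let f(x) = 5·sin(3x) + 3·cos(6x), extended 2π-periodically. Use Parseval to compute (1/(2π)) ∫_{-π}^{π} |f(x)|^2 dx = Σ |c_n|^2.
Σ |c_n|^2 = 17

Expand |f|^2 and use orthogonality of {sin(nx), cos(mx)} on [-π, π]:
  ∫_{-π}^{π} sin(nx)^2 dx = π, ∫ cos(mx)^2 dx = π, and cross terms integrate to 0.
So ∫_{-π}^{π} f(x)^2 dx = 5^2 · π + 3^2 · π = (25 + 9)π.
Divide by 2π: (25 + 9)/2 = 17.
By Parseval, this equals Σ |c_n|^2.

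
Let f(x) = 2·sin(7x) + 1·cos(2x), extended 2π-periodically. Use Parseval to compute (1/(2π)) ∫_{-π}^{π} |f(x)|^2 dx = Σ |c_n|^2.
Σ |c_n|^2 = 5/2

Expand |f|^2 and use orthogonality of {sin(nx), cos(mx)} on [-π, π]:
  ∫_{-π}^{π} sin(nx)^2 dx = π, ∫ cos(mx)^2 dx = π, and cross terms integrate to 0.
So ∫_{-π}^{π} f(x)^2 dx = 2^2 · π + 1^2 · π = (4 + 1)π.
Divide by 2π: (4 + 1)/2 = 5/2.
By Parseval, this equals Σ |c_n|^2.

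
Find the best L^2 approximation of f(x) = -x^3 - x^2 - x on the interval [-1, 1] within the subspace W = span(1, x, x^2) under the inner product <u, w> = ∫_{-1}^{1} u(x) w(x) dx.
g(x) = -x^2 - 8*x/5

The best approximation g ∈ W is the orthogonal projection of f onto W. Writing g = a_0 + a_1 x + a_2 x^2, the coefficients solve the normal equations G · a = b where
  G_{ij} = <φ_i, φ_j> and b_i = <f, φ_i>, with φ_0 = 1, φ_1 = x, φ_2 = x^2.
G =
  [2, 0, 2/3]
  [0, 2/3, 0]
  [2/3, 0, 2/5],
b = (-2/3, -16/15, -2/5).
Solving gives a_0 = 0, a_1 = -8/5, a_2 = -1, so
  g(x) = -x^2 - 8*x/5.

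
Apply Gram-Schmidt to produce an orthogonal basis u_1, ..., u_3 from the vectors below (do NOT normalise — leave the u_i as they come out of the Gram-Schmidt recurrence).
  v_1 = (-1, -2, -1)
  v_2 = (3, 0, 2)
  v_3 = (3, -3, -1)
Orthogonal basis:
  u_1 = (-1, -2, -1)
  u_2 = (13/6, -5/3, 7/6)
  u_3 = (60/53, 15/53, -90/53)

Apply the Gram-Schmidt recurrence
  u_1 = v_1
  u_i = v_i − Σ_{j<i} ((v_i · u_j) / (u_j · u_j)) · u_j.

Step by step this gives:
  u_1 = (-1, -2, -1)
  u_2 = (13/6, -5/3, 7/6)
  u_3 = (60/53, 15/53, -90/53)

Orthogonality check:
  u_2 · u_1 = 0 (should be 0)
  u_3 · u_1 = 0 (should be 0)
  u_3 · u_2 = 0 (should be 0)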